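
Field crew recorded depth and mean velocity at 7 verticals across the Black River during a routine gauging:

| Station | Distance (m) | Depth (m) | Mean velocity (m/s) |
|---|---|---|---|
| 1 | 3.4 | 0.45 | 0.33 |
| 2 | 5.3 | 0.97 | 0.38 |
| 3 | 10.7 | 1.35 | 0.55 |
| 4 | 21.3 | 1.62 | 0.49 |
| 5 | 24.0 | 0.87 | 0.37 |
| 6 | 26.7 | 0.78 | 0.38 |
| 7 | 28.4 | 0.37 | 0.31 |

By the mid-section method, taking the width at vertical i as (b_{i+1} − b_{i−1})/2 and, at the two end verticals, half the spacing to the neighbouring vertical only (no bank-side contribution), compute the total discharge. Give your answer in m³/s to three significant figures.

w_1 = (5.3 − 3.4)/2 = 0.95 m; q_1 = 0.33 × 0.45 × 0.95 = 0.1411 m³/s
w_2 = (10.7 − 3.4)/2 = 3.65 m; q_2 = 0.38 × 0.97 × 3.65 = 1.345 m³/s
w_3 = (21.3 − 5.3)/2 = 8 m; q_3 = 0.55 × 1.35 × 8 = 5.940 m³/s
w_4 = (24.0 − 10.7)/2 = 6.65 m; q_4 = 0.49 × 1.62 × 6.65 = 5.279 m³/s
w_5 = (26.7 − 21.3)/2 = 2.7 m; q_5 = 0.37 × 0.87 × 2.7 = 0.8691 m³/s
w_6 = (28.4 − 24.0)/2 = 2.2 m; q_6 = 0.38 × 0.78 × 2.2 = 0.6521 m³/s
w_7 = (28.4 − 26.7)/2 = 0.85 m; q_7 = 0.31 × 0.37 × 0.85 = 0.09750 m³/s
Q = Σ qᵢ = 14.32 m³/s

14.3 m³/s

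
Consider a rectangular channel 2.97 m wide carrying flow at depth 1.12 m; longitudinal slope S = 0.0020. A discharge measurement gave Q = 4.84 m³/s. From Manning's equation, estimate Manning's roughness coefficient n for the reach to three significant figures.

A = b·y = 2.97 × 1.12 = 3.326 m²
P = b + 2y = 2.97 + 2×1.12 = 5.210 m
R = A/P = 3.326/5.210 = 0.6385 m
n = (1/Q)·A·R^(2/3)·S^(1/2) = (1/4.84) × 3.326 × 0.7415 × 0.04472 = 0.02279

0.0228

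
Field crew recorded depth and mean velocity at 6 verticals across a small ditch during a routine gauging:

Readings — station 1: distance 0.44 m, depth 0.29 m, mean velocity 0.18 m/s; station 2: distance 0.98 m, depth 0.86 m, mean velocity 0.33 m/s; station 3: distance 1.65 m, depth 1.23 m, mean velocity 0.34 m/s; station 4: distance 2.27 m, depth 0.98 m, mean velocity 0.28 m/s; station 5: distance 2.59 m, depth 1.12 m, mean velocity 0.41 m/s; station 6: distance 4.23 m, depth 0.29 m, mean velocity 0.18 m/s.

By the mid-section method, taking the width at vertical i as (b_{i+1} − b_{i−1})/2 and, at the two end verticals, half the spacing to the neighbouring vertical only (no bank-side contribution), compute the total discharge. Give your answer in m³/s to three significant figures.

w_1 = (0.98 − 0.44)/2 = 0.27 m; q_1 = 0.18 × 0.29 × 0.27 = 0.01409 m³/s
w_2 = (1.65 − 0.44)/2 = 0.605 m; q_2 = 0.33 × 0.86 × 0.605 = 0.1717 m³/s
w_3 = (2.27 − 0.98)/2 = 0.645 m; q_3 = 0.34 × 1.23 × 0.645 = 0.2697 m³/s
w_4 = (2.59 − 1.65)/2 = 0.47 m; q_4 = 0.28 × 0.98 × 0.47 = 0.1290 m³/s
w_5 = (4.23 − 2.27)/2 = 0.98 m; q_5 = 0.41 × 1.12 × 0.98 = 0.4500 m³/s
w_6 = (4.23 − 2.59)/2 = 0.82 m; q_6 = 0.18 × 0.29 × 0.82 = 0.04280 m³/s
Q = Σ qᵢ = 1.077 m³/s

1.08 m³/s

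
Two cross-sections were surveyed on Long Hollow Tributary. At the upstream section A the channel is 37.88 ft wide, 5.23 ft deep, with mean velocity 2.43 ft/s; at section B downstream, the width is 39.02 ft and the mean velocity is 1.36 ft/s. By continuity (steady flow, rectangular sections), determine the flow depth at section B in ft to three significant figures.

9.07 ft

Q = A₁V₁ = (37.88×5.23) × 2.43 = 481.4 ft³/s
d₂ = Q/(b₂ V₂) = 481.4/(39.02×1.36) = 9.072 ft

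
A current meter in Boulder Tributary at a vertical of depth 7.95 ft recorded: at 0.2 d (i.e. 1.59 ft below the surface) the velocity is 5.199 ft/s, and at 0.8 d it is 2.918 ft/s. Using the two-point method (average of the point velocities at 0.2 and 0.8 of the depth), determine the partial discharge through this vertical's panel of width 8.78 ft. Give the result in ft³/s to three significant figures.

v̄ = (5.199 + 2.918) / 2 = 4.059 ft/s
q = v̄ × d × w = 4.059 × 7.95 × 8.78 = 283.3 ft³/s

283 ft³/s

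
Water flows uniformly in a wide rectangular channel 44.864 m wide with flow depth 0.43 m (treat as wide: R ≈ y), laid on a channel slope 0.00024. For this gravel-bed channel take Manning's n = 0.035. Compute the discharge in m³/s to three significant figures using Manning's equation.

A = b·y = 44.864 × 0.43 = 19.29 m²
Wide channel: R ≈ y = 0.43 m
Q = (1/n)·A·R^(2/3)·S^(1/2) = (1/0.035) × 19.29 × 0.4300^(2/3) × 0.00024^(1/2) = 4.865 m³/s

4.86 m³/s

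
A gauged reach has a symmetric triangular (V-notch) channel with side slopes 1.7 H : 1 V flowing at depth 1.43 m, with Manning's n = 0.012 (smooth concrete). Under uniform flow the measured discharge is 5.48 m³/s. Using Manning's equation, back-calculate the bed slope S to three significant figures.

0.000682

A = z·y² = 1.7×1.43² = 3.476 m²
P = 2y√(1+z²) = 2×1.43×√(1+1.7²) = 5.641 m
R = A/P = 3.476/5.641 = 0.6163 m
S = (Q·n / (1·A·R^(2/3)))² = (5.48×0.012 / (1×3.476×0.7242))² = 0.0006823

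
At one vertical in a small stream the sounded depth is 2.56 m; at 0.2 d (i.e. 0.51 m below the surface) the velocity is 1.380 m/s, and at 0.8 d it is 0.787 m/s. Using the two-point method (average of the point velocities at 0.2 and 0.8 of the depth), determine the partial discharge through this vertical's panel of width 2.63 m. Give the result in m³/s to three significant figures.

v̄ = (1.380 + 0.787) / 2 = 1.084 m/s
q = v̄ × d × w = 1.084 × 2.56 × 2.63 = 7.295 m³/s

7.29 m³/s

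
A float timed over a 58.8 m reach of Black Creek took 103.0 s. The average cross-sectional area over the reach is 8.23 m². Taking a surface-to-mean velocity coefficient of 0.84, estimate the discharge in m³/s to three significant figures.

3.95 m³/s

v_surface = L / t̄ = 58.8 / 103 = 0.5709 m/s
v_mean = 0.84 × 0.5709 = 0.4795 m/s
Q = A × v_mean = 8.23 × 0.4795 = 3.947 m³/s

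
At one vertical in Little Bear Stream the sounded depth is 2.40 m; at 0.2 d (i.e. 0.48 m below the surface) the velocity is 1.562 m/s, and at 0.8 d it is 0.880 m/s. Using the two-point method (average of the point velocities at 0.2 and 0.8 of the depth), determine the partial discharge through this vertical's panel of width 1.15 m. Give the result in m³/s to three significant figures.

v̄ = (1.562 + 0.880) / 2 = 1.221 m/s
q = v̄ × d × w = 1.221 × 2.40 × 1.15 = 3.370 m³/s

3.37 m³/s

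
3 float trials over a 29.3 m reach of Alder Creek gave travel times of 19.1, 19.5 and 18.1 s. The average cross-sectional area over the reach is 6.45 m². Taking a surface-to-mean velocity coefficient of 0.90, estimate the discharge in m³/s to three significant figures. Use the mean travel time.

9.00 m³/s

t̄ = (19.1 + 19.5 + 18.1) / 3 = 18.9 s
v_surface = L / t̄ = 29.3 / 18.9 = 1.550 m/s
v_mean = 0.90 × 1.550 = 1.395 m/s
Q = A × v_mean = 6.45 × 1.395 = 8.999 m³/s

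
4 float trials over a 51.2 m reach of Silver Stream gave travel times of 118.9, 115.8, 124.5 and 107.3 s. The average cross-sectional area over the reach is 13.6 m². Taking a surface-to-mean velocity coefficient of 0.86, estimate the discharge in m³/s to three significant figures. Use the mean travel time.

t̄ = (118.9 + 115.8 + 124.5 + 107.3) / 4 = 116.625 s
v_surface = L / t̄ = 51.2 / 116.625 = 0.4390 m/s
v_mean = 0.86 × 0.4390 = 0.3776 m/s
Q = A × v_mean = 13.6 × 0.3776 = 5.135 m³/s

5.13 m³/s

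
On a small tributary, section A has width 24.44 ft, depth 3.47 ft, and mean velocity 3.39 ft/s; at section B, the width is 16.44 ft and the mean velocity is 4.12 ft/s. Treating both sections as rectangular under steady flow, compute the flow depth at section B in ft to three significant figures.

4.24 ft

Q = A₁V₁ = (24.44×3.47) × 3.39 = 287.5 ft³/s
d₂ = Q/(b₂ V₂) = 287.5/(16.44×4.12) = 4.245 ft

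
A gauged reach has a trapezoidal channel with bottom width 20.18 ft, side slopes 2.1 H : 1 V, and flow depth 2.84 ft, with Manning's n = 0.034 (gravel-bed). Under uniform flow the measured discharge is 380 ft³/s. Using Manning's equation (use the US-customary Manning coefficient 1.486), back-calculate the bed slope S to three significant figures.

A = (b + z·y)·y = (20.18 + 2.1×2.84)×2.84 = 74.25 ft²
P = b + 2y√(1+z²) = 20.18 + 2×2.84×√(1+2.1²) = 33.39 ft
R = A/P = 74.25/33.39 = 2.224 ft
S = (Q·n / (1.486·A·R^(2/3)))² = (380×0.034 / (1.486×74.25×1.704))² = 0.004725

0.00472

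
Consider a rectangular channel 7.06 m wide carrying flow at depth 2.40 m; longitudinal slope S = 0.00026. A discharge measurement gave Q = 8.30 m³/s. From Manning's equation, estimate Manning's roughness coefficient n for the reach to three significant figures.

A = b·y = 7.06 × 2.40 = 16.94 m²
P = b + 2y = 7.06 + 2×2.40 = 11.86 m
R = A/P = 16.94/11.86 = 1.429 m
n = (1/Q)·A·R^(2/3)·S^(1/2) = (1/8.30) × 16.94 × 1.268 × 0.01612 = 0.04176

0.0418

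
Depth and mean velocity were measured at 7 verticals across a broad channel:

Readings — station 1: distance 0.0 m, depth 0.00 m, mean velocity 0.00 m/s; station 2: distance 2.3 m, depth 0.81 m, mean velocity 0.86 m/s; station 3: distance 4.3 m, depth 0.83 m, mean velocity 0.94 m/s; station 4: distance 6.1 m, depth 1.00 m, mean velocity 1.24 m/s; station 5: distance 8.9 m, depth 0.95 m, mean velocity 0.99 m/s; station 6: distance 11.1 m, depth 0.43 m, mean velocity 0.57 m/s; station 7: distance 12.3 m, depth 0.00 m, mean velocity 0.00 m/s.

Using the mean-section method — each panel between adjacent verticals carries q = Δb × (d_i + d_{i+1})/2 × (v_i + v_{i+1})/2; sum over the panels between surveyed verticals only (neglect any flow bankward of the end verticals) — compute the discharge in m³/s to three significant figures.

7.97 m³/s

Panel 1-2: Δb = 2.3 m, d̄ = (0.00+0.81)/2 = 0.405, v̄ = (0.00+0.86)/2 = 0.43 → q = 2.3×0.405×0.43 = 0.4005 m³/s
Panel 2-3: Δb = 2 m, d̄ = (0.81+0.83)/2 = 0.82, v̄ = (0.86+0.94)/2 = 0.9 → q = 2×0.82×0.9 = 1.476 m³/s
Panel 3-4: Δb = 1.8 m, d̄ = (0.83+1.00)/2 = 0.915, v̄ = (0.94+1.24)/2 = 1.09 → q = 1.8×0.915×1.09 = 1.795 m³/s
Panel 4-5: Δb = 2.8 m, d̄ = (1.00+0.95)/2 = 0.975, v̄ = (1.24+0.99)/2 = 1.115 → q = 2.8×0.975×1.115 = 3.044 m³/s
Panel 5-6: Δb = 2.2 m, d̄ = (0.95+0.43)/2 = 0.69, v̄ = (0.99+0.57)/2 = 0.78 → q = 2.2×0.69×0.78 = 1.184 m³/s
Panel 6-7: Δb = 1.2 m, d̄ = (0.43+0.00)/2 = 0.215, v̄ = (0.57+0.00)/2 = 0.285 → q = 1.2×0.215×0.285 = 0.07353 m³/s
Q = Σ q = 7.973 m³/s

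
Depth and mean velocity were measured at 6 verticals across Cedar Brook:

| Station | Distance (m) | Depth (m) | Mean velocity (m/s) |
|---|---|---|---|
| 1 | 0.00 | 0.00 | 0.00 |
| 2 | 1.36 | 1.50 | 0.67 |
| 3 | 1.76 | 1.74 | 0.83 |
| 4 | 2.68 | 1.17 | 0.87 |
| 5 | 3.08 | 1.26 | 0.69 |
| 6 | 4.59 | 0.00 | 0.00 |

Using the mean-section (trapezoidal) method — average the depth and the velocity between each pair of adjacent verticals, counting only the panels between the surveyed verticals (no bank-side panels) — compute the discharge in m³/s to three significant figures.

2.67 m³/s

Panel 1-2: Δb = 1.36 m, d̄ = (0.00+1.50)/2 = 0.75, v̄ = (0.00+0.67)/2 = 0.335 → q = 1.36×0.75×0.335 = 0.3417 m³/s
Panel 2-3: Δb = 0.4 m, d̄ = (1.50+1.74)/2 = 1.62, v̄ = (0.67+0.83)/2 = 0.75 → q = 0.4×1.62×0.75 = 0.4860 m³/s
Panel 3-4: Δb = 0.92 m, d̄ = (1.74+1.17)/2 = 1.455, v̄ = (0.83+0.87)/2 = 0.85 → q = 0.92×1.455×0.85 = 1.138 m³/s
Panel 4-5: Δb = 0.4 m, d̄ = (1.17+1.26)/2 = 1.215, v̄ = (0.87+0.69)/2 = 0.78 → q = 0.4×1.215×0.78 = 0.3791 m³/s
Panel 5-6: Δb = 1.51 m, d̄ = (1.26+0.00)/2 = 0.63, v̄ = (0.69+0.00)/2 = 0.345 → q = 1.51×0.63×0.345 = 0.3282 m³/s
Q = Σ q = 2.673 m³/s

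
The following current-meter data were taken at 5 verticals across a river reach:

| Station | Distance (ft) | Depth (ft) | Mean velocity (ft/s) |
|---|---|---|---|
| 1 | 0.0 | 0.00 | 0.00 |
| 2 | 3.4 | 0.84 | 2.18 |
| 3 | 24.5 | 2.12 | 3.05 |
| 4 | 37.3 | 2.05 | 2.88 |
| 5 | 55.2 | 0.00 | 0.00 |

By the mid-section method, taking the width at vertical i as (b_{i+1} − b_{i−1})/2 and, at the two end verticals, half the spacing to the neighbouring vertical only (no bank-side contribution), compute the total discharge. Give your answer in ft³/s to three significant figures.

w_2 = (24.5 − 0.0)/2 = 12.25 ft; q_2 = 2.18 × 0.84 × 12.25 = 22.43 ft³/s
w_3 = (37.3 − 3.4)/2 = 16.95 ft; q_3 = 3.05 × 2.12 × 16.95 = 109.6 ft³/s
w_4 = (55.2 − 24.5)/2 = 15.35 ft; q_4 = 2.88 × 2.05 × 15.35 = 90.63 ft³/s
Stations 1, 5 contribute zero (depth or velocity is 0).
Q = Σ qᵢ = 222.7 ft³/s

223 ft³/s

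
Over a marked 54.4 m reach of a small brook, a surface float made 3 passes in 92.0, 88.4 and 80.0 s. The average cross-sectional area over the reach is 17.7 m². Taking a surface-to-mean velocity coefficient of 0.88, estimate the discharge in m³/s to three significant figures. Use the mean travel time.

t̄ = (92.0 + 88.4 + 80.0) / 3 = 86.8 s
v_surface = L / t̄ = 54.4 / 86.8 = 0.6267 m/s
v_mean = 0.88 × 0.6267 = 0.5515 m/s
Q = A × v_mean = 17.7 × 0.5515 = 9.762 m³/s

9.76 m³/s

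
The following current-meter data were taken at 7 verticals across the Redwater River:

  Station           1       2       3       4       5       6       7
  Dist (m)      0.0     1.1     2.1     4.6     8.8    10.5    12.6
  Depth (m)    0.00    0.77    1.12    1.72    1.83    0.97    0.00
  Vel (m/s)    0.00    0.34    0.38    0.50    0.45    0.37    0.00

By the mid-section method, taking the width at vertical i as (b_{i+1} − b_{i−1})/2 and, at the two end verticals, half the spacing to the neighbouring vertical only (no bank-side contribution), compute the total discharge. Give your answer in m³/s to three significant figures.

w_2 = (2.1 − 0.0)/2 = 1.05 m; q_2 = 0.34 × 0.77 × 1.05 = 0.2749 m³/s
w_3 = (4.6 − 1.1)/2 = 1.75 m; q_3 = 0.38 × 1.12 × 1.75 = 0.7448 m³/s
w_4 = (8.8 − 2.1)/2 = 3.35 m; q_4 = 0.50 × 1.72 × 3.35 = 2.881 m³/s
w_5 = (10.5 − 4.6)/2 = 2.95 m; q_5 = 0.45 × 1.83 × 2.95 = 2.429 m³/s
w_6 = (12.6 − 8.8)/2 = 1.9 m; q_6 = 0.37 × 0.97 × 1.9 = 0.6819 m³/s
Stations 1, 7 contribute zero (depth or velocity is 0).
Q = Σ qᵢ = 7.012 m³/s

7.01 m³/s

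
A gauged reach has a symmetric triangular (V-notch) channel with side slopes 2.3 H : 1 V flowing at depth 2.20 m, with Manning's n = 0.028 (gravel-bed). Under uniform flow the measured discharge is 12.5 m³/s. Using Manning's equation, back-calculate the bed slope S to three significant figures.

A = z·y² = 2.3×2.20² = 11.13 m²
P = 2y√(1+z²) = 2×2.20×√(1+2.3²) = 11.04 m
R = A/P = 11.13/11.04 = 1.009 m
S = (Q·n / (1·A·R^(2/3)))² = (12.5×0.028 / (1×11.13×1.006))² = 0.0009771

0.000977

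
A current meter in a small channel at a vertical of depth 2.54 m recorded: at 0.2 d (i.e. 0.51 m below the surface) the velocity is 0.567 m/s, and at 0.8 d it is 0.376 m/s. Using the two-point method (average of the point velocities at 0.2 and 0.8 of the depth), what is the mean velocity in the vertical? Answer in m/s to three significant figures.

0.472 m/s

v̄ = (0.567 + 0.376) / 2 = 0.4715 m/s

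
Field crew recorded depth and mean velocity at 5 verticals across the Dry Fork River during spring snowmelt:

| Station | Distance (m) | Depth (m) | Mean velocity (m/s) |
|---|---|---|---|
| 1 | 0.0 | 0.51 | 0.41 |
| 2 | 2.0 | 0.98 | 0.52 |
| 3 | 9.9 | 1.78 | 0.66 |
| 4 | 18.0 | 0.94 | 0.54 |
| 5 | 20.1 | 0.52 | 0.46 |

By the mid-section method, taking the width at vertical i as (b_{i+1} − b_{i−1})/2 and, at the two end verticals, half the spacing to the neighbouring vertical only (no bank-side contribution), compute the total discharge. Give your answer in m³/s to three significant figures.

w_1 = (2.0 − 0.0)/2 = 1 m; q_1 = 0.41 × 0.51 × 1 = 0.2091 m³/s
w_2 = (9.9 − 0.0)/2 = 4.95 m; q_2 = 0.52 × 0.98 × 4.95 = 2.523 m³/s
w_3 = (18.0 − 2.0)/2 = 8 m; q_3 = 0.66 × 1.78 × 8 = 9.398 m³/s
w_4 = (20.1 − 9.9)/2 = 5.1 m; q_4 = 0.54 × 0.94 × 5.1 = 2.589 m³/s
w_5 = (20.1 − 18.0)/2 = 1.05 m; q_5 = 0.46 × 0.52 × 1.05 = 0.2512 m³/s
Q = Σ qᵢ = 14.97 m³/s

15.0 m³/s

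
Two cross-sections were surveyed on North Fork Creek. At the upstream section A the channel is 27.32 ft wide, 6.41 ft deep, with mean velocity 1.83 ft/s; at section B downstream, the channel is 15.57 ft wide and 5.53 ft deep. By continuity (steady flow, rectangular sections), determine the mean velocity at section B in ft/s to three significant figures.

Q = A₁V₁ = (27.32×6.41) × 1.83 = 320.5 ft³/s
A₂ = 15.57 × 5.53 = 86.10 ft²
V₂ = Q/A₂ = 320.5/86.10 = 3.722 ft/s

3.72 ft/s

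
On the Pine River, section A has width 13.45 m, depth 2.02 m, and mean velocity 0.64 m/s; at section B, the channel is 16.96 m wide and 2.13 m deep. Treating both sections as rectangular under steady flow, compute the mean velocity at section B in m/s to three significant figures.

Q = A₁V₁ = (13.45×2.02) × 0.64 = 17.39 m³/s
A₂ = 16.96 × 2.13 = 36.12 m²
V₂ = Q/A₂ = 17.39/36.12 = 0.4813 m/s

0.481 m/s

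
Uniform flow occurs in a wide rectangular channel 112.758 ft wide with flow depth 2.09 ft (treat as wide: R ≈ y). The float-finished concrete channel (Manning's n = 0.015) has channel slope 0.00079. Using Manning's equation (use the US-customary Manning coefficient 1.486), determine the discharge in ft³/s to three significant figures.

A = b·y = 112.758 × 2.09 = 235.7 ft²
Wide channel: R ≈ y = 2.09 ft
Q = (1.486/n)·A·R^(2/3)·S^(1/2) = (1.486/0.015) × 235.7 × 2.090^(2/3) × 0.00079^(1/2) = 1073 ft³/s

1070 ft³/s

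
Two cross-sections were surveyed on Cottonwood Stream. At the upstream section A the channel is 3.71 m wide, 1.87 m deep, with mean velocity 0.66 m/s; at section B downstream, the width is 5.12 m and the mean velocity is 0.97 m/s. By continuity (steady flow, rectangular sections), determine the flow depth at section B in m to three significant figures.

Q = A₁V₁ = (3.71×1.87) × 0.66 = 4.579 m³/s
d₂ = Q/(b₂ V₂) = 4.579/(5.12×0.97) = 0.9220 m

0.922 m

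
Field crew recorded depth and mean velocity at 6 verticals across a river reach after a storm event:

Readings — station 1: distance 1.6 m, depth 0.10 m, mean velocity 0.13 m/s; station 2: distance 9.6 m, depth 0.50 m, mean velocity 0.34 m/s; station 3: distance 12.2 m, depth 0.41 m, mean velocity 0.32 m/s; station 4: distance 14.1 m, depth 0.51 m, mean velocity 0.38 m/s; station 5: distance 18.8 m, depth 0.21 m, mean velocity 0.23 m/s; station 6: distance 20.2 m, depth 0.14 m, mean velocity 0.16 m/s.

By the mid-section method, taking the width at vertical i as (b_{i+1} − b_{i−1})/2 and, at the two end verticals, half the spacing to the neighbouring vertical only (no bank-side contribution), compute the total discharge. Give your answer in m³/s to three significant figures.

2.05 m³/s

w_1 = (9.6 − 1.6)/2 = 4 m; q_1 = 0.13 × 0.10 × 4 = 0.05200 m³/s
w_2 = (12.2 − 1.6)/2 = 5.3 m; q_2 = 0.34 × 0.50 × 5.3 = 0.9010 m³/s
w_3 = (14.1 − 9.6)/2 = 2.25 m; q_3 = 0.32 × 0.41 × 2.25 = 0.2952 m³/s
w_4 = (18.8 − 12.2)/2 = 3.3 m; q_4 = 0.38 × 0.51 × 3.3 = 0.6395 m³/s
w_5 = (20.2 − 14.1)/2 = 3.05 m; q_5 = 0.23 × 0.21 × 3.05 = 0.1473 m³/s
w_6 = (20.2 − 18.8)/2 = 0.7 m; q_6 = 0.16 × 0.14 × 0.7 = 0.01568 m³/s
Q = Σ qᵢ = 2.051 m³/s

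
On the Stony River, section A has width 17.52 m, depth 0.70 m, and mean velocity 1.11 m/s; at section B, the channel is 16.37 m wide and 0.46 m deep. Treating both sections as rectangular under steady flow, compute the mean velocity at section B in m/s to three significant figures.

1.81 m/s

Q = A₁V₁ = (17.52×0.70) × 1.11 = 13.61 m³/s
A₂ = 16.37 × 0.46 = 7.530 m²
V₂ = Q/A₂ = 13.61/7.530 = 1.808 m/s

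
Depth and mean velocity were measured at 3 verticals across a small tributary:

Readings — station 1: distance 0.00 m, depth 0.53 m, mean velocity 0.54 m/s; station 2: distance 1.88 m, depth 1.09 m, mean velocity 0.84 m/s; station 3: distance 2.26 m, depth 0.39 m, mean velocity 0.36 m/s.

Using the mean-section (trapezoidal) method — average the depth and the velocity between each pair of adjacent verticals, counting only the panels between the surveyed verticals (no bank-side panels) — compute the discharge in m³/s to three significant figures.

1.22 m³/s

Panel 1-2: Δb = 1.88 m, d̄ = (0.53+1.09)/2 = 0.81, v̄ = (0.54+0.84)/2 = 0.69 → q = 1.88×0.81×0.69 = 1.051 m³/s
Panel 2-3: Δb = 0.38 m, d̄ = (1.09+0.39)/2 = 0.74, v̄ = (0.84+0.36)/2 = 0.6 → q = 0.38×0.74×0.6 = 0.1687 m³/s
Q = Σ q = 1.219 m³/s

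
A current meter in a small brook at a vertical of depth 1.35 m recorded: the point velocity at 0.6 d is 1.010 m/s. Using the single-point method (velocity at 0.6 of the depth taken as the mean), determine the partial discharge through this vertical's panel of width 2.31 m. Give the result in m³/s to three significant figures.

3.15 m³/s

v̄ = v₀.₆ = 1.010 m/s
q = v̄ × d × w = 1.010 × 1.35 × 2.31 = 3.150 m³/s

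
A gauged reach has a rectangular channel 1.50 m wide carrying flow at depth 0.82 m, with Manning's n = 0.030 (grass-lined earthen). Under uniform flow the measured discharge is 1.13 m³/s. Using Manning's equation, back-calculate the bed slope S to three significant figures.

A = b·y = 1.50 × 0.82 = 1.230 m²
P = b + 2y = 1.50 + 2×0.82 = 3.140 m
R = A/P = 1.230/3.140 = 0.3917 m
S = (Q·n / (1·A·R^(2/3)))² = (1.13×0.030 / (1×1.230×0.5354))² = 0.002650

0.00265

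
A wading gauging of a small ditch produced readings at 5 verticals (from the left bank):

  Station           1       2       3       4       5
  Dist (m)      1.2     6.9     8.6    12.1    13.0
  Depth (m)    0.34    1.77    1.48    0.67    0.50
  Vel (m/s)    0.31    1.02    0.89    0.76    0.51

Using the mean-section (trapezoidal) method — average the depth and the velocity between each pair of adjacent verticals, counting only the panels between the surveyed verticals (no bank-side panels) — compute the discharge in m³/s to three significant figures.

Panel 1-2: Δb = 5.7 m, d̄ = (0.34+1.77)/2 = 1.055, v̄ = (0.31+1.02)/2 = 0.665 → q = 5.7×1.055×0.665 = 3.999 m³/s
Panel 2-3: Δb = 1.7 m, d̄ = (1.77+1.48)/2 = 1.625, v̄ = (1.02+0.89)/2 = 0.955 → q = 1.7×1.625×0.955 = 2.638 m³/s
Panel 3-4: Δb = 3.5 m, d̄ = (1.48+0.67)/2 = 1.075, v̄ = (0.89+0.76)/2 = 0.825 → q = 3.5×1.075×0.825 = 3.104 m³/s
Panel 4-5: Δb = 0.9 m, d̄ = (0.67+0.50)/2 = 0.585, v̄ = (0.76+0.51)/2 = 0.635 → q = 0.9×0.585×0.635 = 0.3343 m³/s
Q = Σ q = 10.08 m³/s

10.1 m³/s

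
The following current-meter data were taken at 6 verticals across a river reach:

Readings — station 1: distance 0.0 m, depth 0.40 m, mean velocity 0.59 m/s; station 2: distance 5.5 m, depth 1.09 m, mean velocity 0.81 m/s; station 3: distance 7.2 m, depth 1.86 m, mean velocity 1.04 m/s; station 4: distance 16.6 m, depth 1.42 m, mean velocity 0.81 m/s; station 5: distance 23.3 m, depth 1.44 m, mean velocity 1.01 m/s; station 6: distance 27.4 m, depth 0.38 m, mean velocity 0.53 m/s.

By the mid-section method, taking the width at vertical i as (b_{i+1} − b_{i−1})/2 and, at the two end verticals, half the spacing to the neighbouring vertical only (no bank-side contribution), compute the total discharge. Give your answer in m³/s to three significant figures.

w_1 = (5.5 − 0.0)/2 = 2.75 m; q_1 = 0.59 × 0.40 × 2.75 = 0.6490 m³/s
w_2 = (7.2 − 0.0)/2 = 3.6 m; q_2 = 0.81 × 1.09 × 3.6 = 3.178 m³/s
w_3 = (16.6 − 5.5)/2 = 5.55 m; q_3 = 1.04 × 1.86 × 5.55 = 10.74 m³/s
w_4 = (23.3 − 7.2)/2 = 8.05 m; q_4 = 0.81 × 1.42 × 8.05 = 9.259 m³/s
w_5 = (27.4 − 16.6)/2 = 5.4 m; q_5 = 1.01 × 1.44 × 5.4 = 7.854 m³/s
w_6 = (27.4 − 23.3)/2 = 2.05 m; q_6 = 0.53 × 0.38 × 2.05 = 0.4129 m³/s
Q = Σ qᵢ = 32.09 m³/s

32.1 m³/s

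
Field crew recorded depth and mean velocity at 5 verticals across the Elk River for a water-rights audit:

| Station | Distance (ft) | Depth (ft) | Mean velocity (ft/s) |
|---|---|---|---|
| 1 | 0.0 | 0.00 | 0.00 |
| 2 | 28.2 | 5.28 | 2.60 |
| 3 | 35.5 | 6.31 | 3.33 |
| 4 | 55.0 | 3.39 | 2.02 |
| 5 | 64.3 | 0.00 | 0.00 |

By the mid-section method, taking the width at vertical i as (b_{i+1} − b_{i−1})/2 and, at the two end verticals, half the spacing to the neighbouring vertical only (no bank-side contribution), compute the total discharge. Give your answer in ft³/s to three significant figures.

w_2 = (35.5 − 0.0)/2 = 17.75 ft; q_2 = 2.60 × 5.28 × 17.75 = 243.7 ft³/s
w_3 = (55.0 − 28.2)/2 = 13.4 ft; q_3 = 3.33 × 6.31 × 13.4 = 281.6 ft³/s
w_4 = (64.3 − 35.5)/2 = 14.4 ft; q_4 = 2.02 × 3.39 × 14.4 = 98.61 ft³/s
Stations 1, 5 contribute zero (depth or velocity is 0).
Q = Σ qᵢ = 623.8 ft³/s

624 ft³/s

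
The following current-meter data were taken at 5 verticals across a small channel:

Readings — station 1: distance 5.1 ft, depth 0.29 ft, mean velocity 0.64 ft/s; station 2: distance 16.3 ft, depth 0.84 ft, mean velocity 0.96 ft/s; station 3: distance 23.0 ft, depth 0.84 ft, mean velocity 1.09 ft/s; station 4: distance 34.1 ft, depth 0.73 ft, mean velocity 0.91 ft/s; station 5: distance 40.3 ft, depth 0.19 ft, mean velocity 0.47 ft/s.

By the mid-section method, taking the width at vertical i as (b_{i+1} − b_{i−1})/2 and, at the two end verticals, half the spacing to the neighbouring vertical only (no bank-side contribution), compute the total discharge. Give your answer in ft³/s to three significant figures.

22.4 ft³/s

w_1 = (16.3 − 5.1)/2 = 5.6 ft; q_1 = 0.64 × 0.29 × 5.6 = 1.039 ft³/s
w_2 = (23.0 − 5.1)/2 = 8.95 ft; q_2 = 0.96 × 0.84 × 8.95 = 7.217 ft³/s
w_3 = (34.1 − 16.3)/2 = 8.9 ft; q_3 = 1.09 × 0.84 × 8.9 = 8.149 ft³/s
w_4 = (40.3 − 23.0)/2 = 8.65 ft; q_4 = 0.91 × 0.73 × 8.65 = 5.746 ft³/s
w_5 = (40.3 − 34.1)/2 = 3.1 ft; q_5 = 0.47 × 0.19 × 3.1 = 0.2768 ft³/s
Q = Σ qᵢ = 22.43 ft³/s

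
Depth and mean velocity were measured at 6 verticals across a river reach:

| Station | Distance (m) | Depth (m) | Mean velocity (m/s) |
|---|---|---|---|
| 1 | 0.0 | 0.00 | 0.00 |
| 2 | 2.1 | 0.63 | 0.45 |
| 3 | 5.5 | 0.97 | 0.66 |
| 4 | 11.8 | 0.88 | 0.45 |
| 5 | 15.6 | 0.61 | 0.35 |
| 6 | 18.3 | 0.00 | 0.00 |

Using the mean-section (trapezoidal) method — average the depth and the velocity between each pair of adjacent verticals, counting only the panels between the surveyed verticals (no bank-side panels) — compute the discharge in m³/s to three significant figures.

6.17 m³/s

Panel 1-2: Δb = 2.1 m, d̄ = (0.00+0.63)/2 = 0.315, v̄ = (0.00+0.45)/2 = 0.225 → q = 2.1×0.315×0.225 = 0.1488 m³/s
Panel 2-3: Δb = 3.4 m, d̄ = (0.63+0.97)/2 = 0.8, v̄ = (0.45+0.66)/2 = 0.555 → q = 3.4×0.8×0.555 = 1.510 m³/s
Panel 3-4: Δb = 6.3 m, d̄ = (0.97+0.88)/2 = 0.925, v̄ = (0.66+0.45)/2 = 0.555 → q = 6.3×0.925×0.555 = 3.234 m³/s
Panel 4-5: Δb = 3.8 m, d̄ = (0.88+0.61)/2 = 0.745, v̄ = (0.45+0.35)/2 = 0.4 → q = 3.8×0.745×0.4 = 1.132 m³/s
Panel 5-6: Δb = 2.7 m, d̄ = (0.61+0.00)/2 = 0.305, v̄ = (0.35+0.00)/2 = 0.175 → q = 2.7×0.305×0.175 = 0.1441 m³/s
Q = Σ q = 6.169 m³/s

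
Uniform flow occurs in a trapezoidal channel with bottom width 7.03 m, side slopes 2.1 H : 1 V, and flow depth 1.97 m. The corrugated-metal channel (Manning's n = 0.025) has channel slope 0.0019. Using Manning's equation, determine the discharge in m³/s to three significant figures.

47.0 m³/s

A = (b + z·y)·y = (7.03 + 2.1×1.97)×1.97 = 22.00 m²
P = b + 2y√(1+z²) = 7.03 + 2×1.97×√(1+2.1²) = 16.19 m
R = A/P = 22.00/16.19 = 1.358 m
Q = (1/n)·A·R^(2/3)·S^(1/2) = (1/0.025) × 22.00 × 1.358^(2/3) × 0.0019^(1/2) = 47.05 m³/s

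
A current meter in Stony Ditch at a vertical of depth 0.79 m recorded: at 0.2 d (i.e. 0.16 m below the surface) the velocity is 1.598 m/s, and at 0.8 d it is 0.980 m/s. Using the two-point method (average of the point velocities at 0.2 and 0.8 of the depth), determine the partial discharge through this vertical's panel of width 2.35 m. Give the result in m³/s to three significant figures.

v̄ = (1.598 + 0.980) / 2 = 1.289 m/s
q = v̄ × d × w = 1.289 × 0.79 × 2.35 = 2.393 m³/s

2.39 m³/s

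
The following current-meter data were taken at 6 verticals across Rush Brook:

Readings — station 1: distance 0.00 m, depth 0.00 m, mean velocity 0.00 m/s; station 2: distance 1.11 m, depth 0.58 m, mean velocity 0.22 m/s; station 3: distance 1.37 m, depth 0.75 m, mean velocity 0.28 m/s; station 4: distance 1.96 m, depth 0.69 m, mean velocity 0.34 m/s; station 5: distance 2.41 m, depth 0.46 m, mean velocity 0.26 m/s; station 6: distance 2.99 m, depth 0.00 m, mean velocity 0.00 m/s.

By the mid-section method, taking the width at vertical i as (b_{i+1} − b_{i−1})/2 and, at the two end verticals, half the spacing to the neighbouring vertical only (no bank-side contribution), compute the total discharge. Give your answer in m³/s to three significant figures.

0.360 m³/s

w_2 = (1.37 − 0.00)/2 = 0.685 m; q_2 = 0.22 × 0.58 × 0.685 = 0.08741 m³/s
w_3 = (1.96 − 1.11)/2 = 0.425 m; q_3 = 0.28 × 0.75 × 0.425 = 0.08925 m³/s
w_4 = (2.41 − 1.37)/2 = 0.52 m; q_4 = 0.34 × 0.69 × 0.52 = 0.1220 m³/s
w_5 = (2.99 − 1.96)/2 = 0.515 m; q_5 = 0.26 × 0.46 × 0.515 = 0.06159 m³/s
Stations 1, 6 contribute zero (depth or velocity is 0).
Q = Σ qᵢ = 0.3602 m³/s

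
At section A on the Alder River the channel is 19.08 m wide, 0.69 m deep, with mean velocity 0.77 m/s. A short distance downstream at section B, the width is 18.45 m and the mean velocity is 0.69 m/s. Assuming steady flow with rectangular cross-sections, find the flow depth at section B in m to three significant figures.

Q = A₁V₁ = (19.08×0.69) × 0.77 = 10.14 m³/s
d₂ = Q/(b₂ V₂) = 10.14/(18.45×0.69) = 0.7963 m

0.796 m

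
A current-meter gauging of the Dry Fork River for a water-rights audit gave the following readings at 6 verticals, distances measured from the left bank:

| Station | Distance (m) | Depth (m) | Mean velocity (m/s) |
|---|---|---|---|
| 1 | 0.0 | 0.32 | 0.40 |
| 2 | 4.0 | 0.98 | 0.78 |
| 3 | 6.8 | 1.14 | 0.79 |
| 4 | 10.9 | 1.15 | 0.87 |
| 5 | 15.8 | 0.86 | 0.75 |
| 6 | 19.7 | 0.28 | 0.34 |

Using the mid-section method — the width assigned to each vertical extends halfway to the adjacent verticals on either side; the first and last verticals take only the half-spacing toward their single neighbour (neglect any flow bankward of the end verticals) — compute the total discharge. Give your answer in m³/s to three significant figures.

13.5 m³/s

w_1 = (4.0 − 0.0)/2 = 2 m; q_1 = 0.40 × 0.32 × 2 = 0.2560 m³/s
w_2 = (6.8 − 0.0)/2 = 3.4 m; q_2 = 0.78 × 0.98 × 3.4 = 2.599 m³/s
w_3 = (10.9 − 4.0)/2 = 3.45 m; q_3 = 0.79 × 1.14 × 3.45 = 3.107 m³/s
w_4 = (15.8 − 6.8)/2 = 4.5 m; q_4 = 0.87 × 1.15 × 4.5 = 4.502 m³/s
w_5 = (19.7 − 10.9)/2 = 4.4 m; q_5 = 0.75 × 0.86 × 4.4 = 2.838 m³/s
w_6 = (19.7 − 15.8)/2 = 1.95 m; q_6 = 0.34 × 0.28 × 1.95 = 0.1856 m³/s
Q = Σ qᵢ = 13.49 m³/s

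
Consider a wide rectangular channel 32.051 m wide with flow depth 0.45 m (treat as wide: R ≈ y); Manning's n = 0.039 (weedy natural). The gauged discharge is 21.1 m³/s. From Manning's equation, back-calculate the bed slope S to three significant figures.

A = b·y = 32.051 × 0.45 = 14.42 m²
Wide channel: R ≈ y = 0.45 m
S = (Q·n / (1·A·R^(2/3)))² = (21.1×0.039 / (1×14.42×0.5872))² = 0.009440

0.00944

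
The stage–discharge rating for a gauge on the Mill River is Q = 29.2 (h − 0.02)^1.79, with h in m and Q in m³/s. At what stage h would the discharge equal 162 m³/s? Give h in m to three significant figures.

2.62 m

h − h₀ = (Q/C)^(1/b) = (162/29.2)^(1/1.79) = 2.604 m
h = 0.02 + 2.604 = 2.624 m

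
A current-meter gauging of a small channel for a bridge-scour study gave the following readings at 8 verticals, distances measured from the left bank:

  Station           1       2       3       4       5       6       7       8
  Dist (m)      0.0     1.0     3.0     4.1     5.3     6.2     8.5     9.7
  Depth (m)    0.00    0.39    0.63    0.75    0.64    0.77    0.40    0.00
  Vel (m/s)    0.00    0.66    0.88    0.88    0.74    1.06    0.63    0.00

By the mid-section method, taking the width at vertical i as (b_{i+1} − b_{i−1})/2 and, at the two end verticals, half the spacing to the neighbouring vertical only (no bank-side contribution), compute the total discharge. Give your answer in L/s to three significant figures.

w_2 = (3.0 − 0.0)/2 = 1.5 m; q_2 = 0.66 × 0.39 × 1.5 = 0.3861 m³/s
w_3 = (4.1 − 1.0)/2 = 1.55 m; q_3 = 0.88 × 0.63 × 1.55 = 0.8593 m³/s
w_4 = (5.3 − 3.0)/2 = 1.15 m; q_4 = 0.88 × 0.75 × 1.15 = 0.7590 m³/s
w_5 = (6.2 − 4.1)/2 = 1.05 m; q_5 = 0.74 × 0.64 × 1.05 = 0.4973 m³/s
w_6 = (8.5 − 5.3)/2 = 1.6 m; q_6 = 1.06 × 0.77 × 1.6 = 1.306 m³/s
w_7 = (9.7 − 6.2)/2 = 1.75 m; q_7 = 0.63 × 0.40 × 1.75 = 0.4410 m³/s
Stations 1, 8 contribute zero (depth or velocity is 0).
Q = Σ qᵢ = 4.249 m³/s
= 4.249 × 1000 = 4249 L/s

4250 L/s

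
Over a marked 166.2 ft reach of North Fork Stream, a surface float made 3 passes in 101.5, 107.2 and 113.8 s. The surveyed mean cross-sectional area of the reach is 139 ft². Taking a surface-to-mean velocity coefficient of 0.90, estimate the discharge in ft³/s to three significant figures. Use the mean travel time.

t̄ = (101.5 + 107.2 + 113.8) / 3 = 107.5 s
v_surface = L / t̄ = 166.2 / 107.5 = 1.546 ft/s
v_mean = 0.90 × 1.546 = 1.391 ft/s
Q = A × v_mean = 139 × 1.391 = 193.4 ft³/s

193 ft³/s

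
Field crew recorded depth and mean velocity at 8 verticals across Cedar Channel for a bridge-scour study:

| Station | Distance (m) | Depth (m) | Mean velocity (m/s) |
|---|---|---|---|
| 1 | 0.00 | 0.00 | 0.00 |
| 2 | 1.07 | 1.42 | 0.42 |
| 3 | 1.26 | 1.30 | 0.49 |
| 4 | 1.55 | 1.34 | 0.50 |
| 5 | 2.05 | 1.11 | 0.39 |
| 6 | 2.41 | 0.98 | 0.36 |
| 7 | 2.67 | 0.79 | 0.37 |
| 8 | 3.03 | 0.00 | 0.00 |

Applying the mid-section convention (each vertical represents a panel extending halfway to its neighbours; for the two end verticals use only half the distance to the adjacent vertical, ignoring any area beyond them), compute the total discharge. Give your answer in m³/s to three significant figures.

1.18 m³/s

w_2 = (1.26 − 0.00)/2 = 0.63 m; q_2 = 0.42 × 1.42 × 0.63 = 0.3757 m³/s
w_3 = (1.55 − 1.07)/2 = 0.24 m; q_3 = 0.49 × 1.30 × 0.24 = 0.1529 m³/s
w_4 = (2.05 − 1.26)/2 = 0.395 m; q_4 = 0.50 × 1.34 × 0.395 = 0.2647 m³/s
w_5 = (2.41 − 1.55)/2 = 0.43 m; q_5 = 0.39 × 1.11 × 0.43 = 0.1861 m³/s
w_6 = (2.67 − 2.05)/2 = 0.31 m; q_6 = 0.36 × 0.98 × 0.31 = 0.1094 m³/s
w_7 = (3.03 − 2.41)/2 = 0.31 m; q_7 = 0.37 × 0.79 × 0.31 = 0.09061 m³/s
Stations 1, 8 contribute zero (depth or velocity is 0).
Q = Σ qᵢ = 1.179 m³/s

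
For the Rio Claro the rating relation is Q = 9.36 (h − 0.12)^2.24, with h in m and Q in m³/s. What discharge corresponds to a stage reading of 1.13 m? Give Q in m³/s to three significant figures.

9.57 m³/s

Q = 9.36 × (1.13 − 0.12)^2.24 = 9.36 × 1.01^2.24 = 9.571 m³/s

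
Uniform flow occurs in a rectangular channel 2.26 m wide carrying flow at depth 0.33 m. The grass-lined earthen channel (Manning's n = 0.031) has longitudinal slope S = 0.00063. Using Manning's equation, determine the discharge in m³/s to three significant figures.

0.243 m³/s

A = b·y = 2.26 × 0.33 = 0.7458 m²
P = b + 2y = 2.26 + 2×0.33 = 2.920 m
R = A/P = 0.7458/2.920 = 0.2554 m
Q = (1/n)·A·R^(2/3)·S^(1/2) = (1/0.031) × 0.7458 × 0.2554^(2/3) × 0.00063^(1/2) = 0.2431 m³/s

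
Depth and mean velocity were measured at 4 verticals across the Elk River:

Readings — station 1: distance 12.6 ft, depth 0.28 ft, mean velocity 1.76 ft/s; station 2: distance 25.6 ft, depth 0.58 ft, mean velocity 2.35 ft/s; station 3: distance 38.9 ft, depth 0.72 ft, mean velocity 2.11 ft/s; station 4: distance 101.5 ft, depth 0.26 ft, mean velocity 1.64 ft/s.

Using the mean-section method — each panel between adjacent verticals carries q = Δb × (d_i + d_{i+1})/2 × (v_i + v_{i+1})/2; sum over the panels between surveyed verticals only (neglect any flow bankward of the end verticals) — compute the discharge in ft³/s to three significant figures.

88.3 ft³/s

Panel 1-2: Δb = 13 ft, d̄ = (0.28+0.58)/2 = 0.43, v̄ = (1.76+2.35)/2 = 2.055 → q = 13×0.43×2.055 = 11.49 ft³/s
Panel 2-3: Δb = 13.3 ft, d̄ = (0.58+0.72)/2 = 0.65, v̄ = (2.35+2.11)/2 = 2.23 → q = 13.3×0.65×2.23 = 19.28 ft³/s
Panel 3-4: Δb = 62.6 ft, d̄ = (0.72+0.26)/2 = 0.49, v̄ = (2.11+1.64)/2 = 1.875 → q = 62.6×0.49×1.875 = 57.51 ft³/s
Q = Σ q = 88.28 ft³/s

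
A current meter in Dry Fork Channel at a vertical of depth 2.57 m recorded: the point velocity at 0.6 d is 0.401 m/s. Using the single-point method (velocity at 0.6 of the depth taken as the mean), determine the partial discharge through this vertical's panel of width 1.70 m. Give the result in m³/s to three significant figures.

v̄ = v₀.₆ = 0.401 m/s
q = v̄ × d × w = 0.4010 × 2.57 × 1.70 = 1.752 m³/s

1.75 m³/s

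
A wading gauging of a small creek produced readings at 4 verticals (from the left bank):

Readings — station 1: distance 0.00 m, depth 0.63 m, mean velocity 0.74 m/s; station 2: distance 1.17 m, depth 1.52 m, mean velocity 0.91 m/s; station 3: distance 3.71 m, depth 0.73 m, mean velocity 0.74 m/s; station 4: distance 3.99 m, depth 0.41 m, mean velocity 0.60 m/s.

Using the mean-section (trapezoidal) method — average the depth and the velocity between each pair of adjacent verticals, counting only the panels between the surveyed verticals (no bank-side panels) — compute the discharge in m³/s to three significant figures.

3.50 m³/s

Panel 1-2: Δb = 1.17 m, d̄ = (0.63+1.52)/2 = 1.075, v̄ = (0.74+0.91)/2 = 0.825 → q = 1.17×1.075×0.825 = 1.038 m³/s
Panel 2-3: Δb = 2.54 m, d̄ = (1.52+0.73)/2 = 1.125, v̄ = (0.91+0.74)/2 = 0.825 → q = 2.54×1.125×0.825 = 2.357 m³/s
Panel 3-4: Δb = 0.28 m, d̄ = (0.73+0.41)/2 = 0.57, v̄ = (0.74+0.60)/2 = 0.67 → q = 0.28×0.57×0.67 = 0.1069 m³/s
Q = Σ q = 3.502 m³/s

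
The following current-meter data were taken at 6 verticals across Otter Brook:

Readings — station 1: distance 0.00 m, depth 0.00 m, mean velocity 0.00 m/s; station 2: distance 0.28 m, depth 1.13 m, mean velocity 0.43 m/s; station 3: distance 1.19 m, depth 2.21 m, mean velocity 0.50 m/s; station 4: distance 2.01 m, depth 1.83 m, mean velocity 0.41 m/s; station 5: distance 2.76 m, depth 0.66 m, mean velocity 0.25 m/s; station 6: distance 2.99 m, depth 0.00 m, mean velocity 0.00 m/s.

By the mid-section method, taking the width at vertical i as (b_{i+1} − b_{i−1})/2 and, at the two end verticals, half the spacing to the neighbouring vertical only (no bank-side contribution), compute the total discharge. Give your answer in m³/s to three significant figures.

w_2 = (1.19 − 0.00)/2 = 0.595 m; q_2 = 0.43 × 1.13 × 0.595 = 0.2891 m³/s
w_3 = (2.01 − 0.28)/2 = 0.865 m; q_3 = 0.50 × 2.21 × 0.865 = 0.9558 m³/s
w_4 = (2.76 − 1.19)/2 = 0.785 m; q_4 = 0.41 × 1.83 × 0.785 = 0.5890 m³/s
w_5 = (2.99 − 2.01)/2 = 0.49 m; q_5 = 0.25 × 0.66 × 0.49 = 0.08085 m³/s
Stations 1, 6 contribute zero (depth or velocity is 0).
Q = Σ qᵢ = 1.915 m³/s

1.91 m³/s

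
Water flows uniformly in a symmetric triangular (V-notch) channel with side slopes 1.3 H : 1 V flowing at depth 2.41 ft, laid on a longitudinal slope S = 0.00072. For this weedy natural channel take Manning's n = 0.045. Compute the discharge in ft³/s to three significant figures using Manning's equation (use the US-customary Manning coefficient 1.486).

A = z·y² = 1.3×2.41² = 7.551 ft²
P = 2y√(1+z²) = 2×2.41×√(1+1.3²) = 7.905 ft
R = A/P = 7.551/7.905 = 0.9551 ft
Q = (1.486/n)·A·R^(2/3)·S^(1/2) = (1.486/0.045) × 7.551 × 0.9551^(2/3) × 0.00072^(1/2) = 6.489 ft³/s

6.49 ft³/s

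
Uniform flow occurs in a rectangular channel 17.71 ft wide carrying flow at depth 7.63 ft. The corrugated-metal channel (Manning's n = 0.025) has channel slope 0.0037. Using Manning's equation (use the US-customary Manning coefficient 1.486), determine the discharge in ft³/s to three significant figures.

A = b·y = 17.71 × 7.63 = 135.1 ft²
P = b + 2y = 17.71 + 2×7.63 = 32.97 ft
R = A/P = 135.1/32.97 = 4.098 ft
Q = (1.486/n)·A·R^(2/3)·S^(1/2) = (1.486/0.025) × 135.1 × 4.098^(2/3) × 0.0037^(1/2) = 1251 ft³/s

1250 ft³/s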